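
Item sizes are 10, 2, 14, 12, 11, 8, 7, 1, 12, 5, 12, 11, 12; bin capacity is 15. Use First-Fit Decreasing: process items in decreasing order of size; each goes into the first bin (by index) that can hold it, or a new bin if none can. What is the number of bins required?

9

Sorted descending: 14, 12, 12, 12, 12, 11, 11, 10, 8, 7, 5, 2, 1.
bin 1: place 14, 1 left
bin 2: place 12, 3 left
bin 3: place 12, 3 left
bin 4: place 12, 3 left
bin 5: place 12, 3 left
bin 6: place 11, 4 left
bin 7: place 11, 4 left
bin 8: place 10, 5 left
bin 9: place 8, 7 left
bin 9: place 7, 0 left
bin 8: place 5, 0 left
bin 2: place 2, 1 left
bin 1: place 1, 0 left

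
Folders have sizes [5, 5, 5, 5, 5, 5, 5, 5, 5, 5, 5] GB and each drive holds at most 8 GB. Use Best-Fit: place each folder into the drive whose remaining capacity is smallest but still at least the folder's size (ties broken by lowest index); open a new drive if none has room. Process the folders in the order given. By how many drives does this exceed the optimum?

0

Best-Fit: [5] [5] [5] [5] [5] [5] [5] [5] [5] [5] [5] → 11 drives.
11 folders exceed 4 GB (half the capacity), and no two of those can share a drive, so at least 11 drives are needed.
So 11 is already optimal.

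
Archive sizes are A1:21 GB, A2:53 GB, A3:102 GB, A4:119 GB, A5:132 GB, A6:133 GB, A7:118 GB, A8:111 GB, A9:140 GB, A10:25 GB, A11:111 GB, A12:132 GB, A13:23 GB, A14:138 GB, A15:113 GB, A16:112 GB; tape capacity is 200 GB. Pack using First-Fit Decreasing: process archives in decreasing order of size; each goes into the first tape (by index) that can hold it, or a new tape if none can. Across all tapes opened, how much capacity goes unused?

817

Sorted descending: 140, 138, 133, 132, 132, 119, 118, 113, 112, 111, 111, 102, 53, 25, 23, 21.
140 GB → tape 1 (remaining 60 GB)
138 GB → tape 2 (remaining 62 GB)
133 GB → tape 3 (remaining 67 GB)
132 GB → tape 4 (remaining 68 GB)
132 GB → tape 5 (remaining 68 GB)
119 GB → tape 6 (remaining 81 GB)
118 GB → tape 7 (remaining 82 GB)
113 GB → tape 8 (remaining 87 GB)
112 GB → tape 9 (remaining 88 GB)
111 GB → tape 10 (remaining 89 GB)
111 GB → tape 11 (remaining 89 GB)
102 GB → tape 12 (remaining 98 GB)
53 GB → tape 1 (remaining 7 GB)
25 GB → tape 2 (remaining 37 GB)
23 GB → tape 2 (remaining 14 GB)
21 GB → tape 3 (remaining 46 GB)
12 tapes × 200 GB = 2400 GB; used 1583 GB; unused 817 GB.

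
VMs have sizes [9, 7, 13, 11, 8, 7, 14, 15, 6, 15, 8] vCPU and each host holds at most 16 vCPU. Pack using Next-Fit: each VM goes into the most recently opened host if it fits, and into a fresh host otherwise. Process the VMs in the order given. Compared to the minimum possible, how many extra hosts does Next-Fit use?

1

Next-Fit: [9,7] [13] [11] [8,7] [14] [15] [6] [15] [8] → 9 hosts.
Total size 113 vCPU; any packing needs at least ⌈113/16⌉ = 8 hosts.
An optimal packing achieves that bound: [15] [15] [14] [13] [11] [9,7] [8,8] [7,6] → 8 hosts.
Excess: 9 − 8 = 1.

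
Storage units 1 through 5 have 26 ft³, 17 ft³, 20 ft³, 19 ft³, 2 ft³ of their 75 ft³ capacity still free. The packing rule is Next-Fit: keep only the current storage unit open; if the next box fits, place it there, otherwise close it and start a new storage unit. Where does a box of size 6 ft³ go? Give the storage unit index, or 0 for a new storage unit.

Next-Fit only looks at storage unit 5, which has 2 ft³ free.
6 ft³ does not fit, so a new storage unit is opened.

0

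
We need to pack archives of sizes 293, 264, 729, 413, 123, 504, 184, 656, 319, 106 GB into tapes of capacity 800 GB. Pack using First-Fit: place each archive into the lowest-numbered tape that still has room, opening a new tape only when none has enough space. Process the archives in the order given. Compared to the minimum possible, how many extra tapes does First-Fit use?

1

First-Fit: [293,264,123,106] [729] [413,184] [504] [656] [319] → 6 tapes.
Total size 3591 GB; any packing needs at least ⌈3591/800⌉ = 5 tapes.
An optimal packing achieves that bound: [729] [656,123] [504,293] [413,319] [264,184,106] → 5 tapes.
Excess: 6 − 5 = 1.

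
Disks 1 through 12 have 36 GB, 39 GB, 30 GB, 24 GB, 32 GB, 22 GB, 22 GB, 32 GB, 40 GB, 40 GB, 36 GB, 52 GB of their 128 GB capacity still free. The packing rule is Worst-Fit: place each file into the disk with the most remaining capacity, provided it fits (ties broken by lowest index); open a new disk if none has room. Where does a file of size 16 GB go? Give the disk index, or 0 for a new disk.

12

Disks with room: disk 1 (36 GB), disk 2 (39 GB), disk 3 (30 GB), disk 4 (24 GB), disk 5 (32 GB), disk 6 (22 GB), disk 7 (22 GB), disk 8 (32 GB), disk 9 (40 GB), disk 10 (40 GB), disk 11 (36 GB), disk 12 (52 GB).
Most room is disk 12 with 52 GB free.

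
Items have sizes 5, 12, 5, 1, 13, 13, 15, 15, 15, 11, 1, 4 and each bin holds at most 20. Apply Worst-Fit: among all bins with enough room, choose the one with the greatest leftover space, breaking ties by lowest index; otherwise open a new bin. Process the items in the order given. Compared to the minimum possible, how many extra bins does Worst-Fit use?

Worst-Fit: [5,12] [5,1,13] [13] [15] [15] [15] [11,1,4] → 7 bins.
7 items exceed 10 (half the capacity), and no two of those can share a bin, so at least 7 bins are needed.
So 7 is already optimal.

0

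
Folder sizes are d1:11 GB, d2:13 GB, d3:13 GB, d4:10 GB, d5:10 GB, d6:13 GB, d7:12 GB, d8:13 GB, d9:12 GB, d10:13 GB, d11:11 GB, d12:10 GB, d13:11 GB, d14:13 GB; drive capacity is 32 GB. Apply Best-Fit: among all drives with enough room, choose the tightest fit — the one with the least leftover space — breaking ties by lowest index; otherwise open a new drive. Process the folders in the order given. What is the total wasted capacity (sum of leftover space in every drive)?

d1 (11 GB) → drive 1 (remaining 21 GB)
d2 (13 GB) → drive 1 (remaining 8 GB)
d3 (13 GB) → drive 2 (remaining 19 GB)
d4 (10 GB) → drive 2 (remaining 9 GB)
d5 (10 GB) → drive 3 (remaining 22 GB)
d6 (13 GB) → drive 3 (remaining 9 GB)
d7 (12 GB) → drive 4 (remaining 20 GB)
d8 (13 GB) → drive 4 (remaining 7 GB)
d9 (12 GB) → drive 5 (remaining 20 GB)
d10 (13 GB) → drive 5 (remaining 7 GB)
d11 (11 GB) → drive 6 (remaining 21 GB)
d12 (10 GB) → drive 6 (remaining 11 GB)
d13 (11 GB) → drive 6 (remaining 0 GB)
d14 (13 GB) → drive 7 (remaining 19 GB)
7 drives × 32 GB = 224 GB; used 165 GB; unused 59 GB.

59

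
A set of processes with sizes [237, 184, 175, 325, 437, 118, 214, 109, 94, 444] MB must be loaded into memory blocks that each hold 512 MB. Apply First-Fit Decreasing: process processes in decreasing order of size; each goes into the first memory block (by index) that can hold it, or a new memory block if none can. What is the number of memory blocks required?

5 memory blocks

Sorted descending: 444, 437, 325, 237, 214, 184, 175, 118, 109, 94.
memory block 1: place 444 MB, 68 MB left
memory block 2: place 437 MB, 75 MB left
memory block 3: place 325 MB, 187 MB left
memory block 4: place 237 MB, 275 MB left
memory block 4: place 214 MB, 61 MB left
memory block 3: place 184 MB, 3 MB left
memory block 5: place 175 MB, 337 MB left
memory block 5: place 118 MB, 219 MB left
memory block 5: place 109 MB, 110 MB left
memory block 5: place 94 MB, 16 MB left
Final memory blocks: [444] [437] [325,184] [237,214] [175,118,109,94].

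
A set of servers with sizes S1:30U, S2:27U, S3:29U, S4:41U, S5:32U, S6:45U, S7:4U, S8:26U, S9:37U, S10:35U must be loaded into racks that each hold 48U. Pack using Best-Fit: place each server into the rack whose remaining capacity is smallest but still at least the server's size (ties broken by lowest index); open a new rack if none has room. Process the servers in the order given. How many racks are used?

9 racks

rack 1: place S1 (30U), 18U left
rack 2: place S2 (27U), 21U left
rack 3: place S3 (29U), 19U left
rack 4: place S4 (41U), 7U left
rack 5: place S5 (32U), 16U left
rack 6: place S6 (45U), 3U left
rack 4: place S7 (4U), 3U left
rack 7: place S8 (26U), 22U left
rack 8: place S9 (37U), 11U left
rack 9: place S10 (35U), 13U left
Final racks: [30] [27] [29] [41,4] [32] [45] [26] [37] [35].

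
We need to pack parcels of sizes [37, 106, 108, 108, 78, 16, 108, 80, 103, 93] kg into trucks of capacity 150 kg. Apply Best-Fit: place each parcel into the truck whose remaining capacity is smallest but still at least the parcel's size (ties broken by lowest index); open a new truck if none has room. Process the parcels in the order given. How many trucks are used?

8

Put 37 kg in truck 1; 113 kg remain.
Put 106 kg in truck 1; 7 kg remain.
Put 108 kg in truck 2; 42 kg remain.
Put 108 kg in truck 3; 42 kg remain.
Put 78 kg in truck 4; 72 kg remain.
Put 16 kg in truck 2; 26 kg remain.
Put 108 kg in truck 5; 42 kg remain.
Put 80 kg in truck 6; 70 kg remain.
Put 103 kg in truck 7; 47 kg remain.
Put 93 kg in truck 8; 57 kg remain.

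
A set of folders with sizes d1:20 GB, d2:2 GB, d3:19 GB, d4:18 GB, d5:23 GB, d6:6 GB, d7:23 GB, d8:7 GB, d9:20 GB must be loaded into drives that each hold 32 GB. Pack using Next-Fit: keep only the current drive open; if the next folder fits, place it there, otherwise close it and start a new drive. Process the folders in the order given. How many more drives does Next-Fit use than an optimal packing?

Next-Fit: [20,2] [19] [18] [23,6] [23,7] [20] → 6 drives.
6 folders exceed 16 GB (half the capacity), and no two of those can share a drive, so at least 6 drives are needed.
So 6 is already optimal.

0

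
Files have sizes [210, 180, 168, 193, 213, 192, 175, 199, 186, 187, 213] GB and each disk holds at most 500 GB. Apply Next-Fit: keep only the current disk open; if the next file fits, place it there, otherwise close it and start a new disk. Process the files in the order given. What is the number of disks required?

6

210 GB → disk 1 (remaining 290 GB)
180 GB → disk 1 (remaining 110 GB)
168 GB → disk 2 (remaining 332 GB)
193 GB → disk 2 (remaining 139 GB)
213 GB → disk 3 (remaining 287 GB)
192 GB → disk 3 (remaining 95 GB)
175 GB → disk 4 (remaining 325 GB)
199 GB → disk 4 (remaining 126 GB)
186 GB → disk 5 (remaining 314 GB)
187 GB → disk 5 (remaining 127 GB)
213 GB → disk 6 (remaining 287 GB)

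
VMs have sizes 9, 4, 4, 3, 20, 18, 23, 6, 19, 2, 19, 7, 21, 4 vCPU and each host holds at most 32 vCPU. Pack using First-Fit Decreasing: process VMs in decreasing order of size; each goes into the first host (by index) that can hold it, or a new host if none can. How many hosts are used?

Sorted descending: 23, 21, 20, 19, 19, 18, 9, 7, 6, 4, 4, 4, 3, 2.
host 1: place 23 vCPU, 9 vCPU left
host 2: place 21 vCPU, 11 vCPU left
host 3: place 20 vCPU, 12 vCPU left
host 4: place 19 vCPU, 13 vCPU left
host 5: place 19 vCPU, 13 vCPU left
host 6: place 18 vCPU, 14 vCPU left
host 1: place 9 vCPU, 0 vCPU left
host 2: place 7 vCPU, 4 vCPU left
host 3: place 6 vCPU, 6 vCPU left
host 2: place 4 vCPU, 0 vCPU left
host 3: place 4 vCPU, 2 vCPU left
host 4: place 4 vCPU, 9 vCPU left
host 4: place 3 vCPU, 6 vCPU left
host 3: place 2 vCPU, 0 vCPU left
Final hosts: [23,9] [21,7,4] [20,6,4,2] [19,4,3] [19] [18].

6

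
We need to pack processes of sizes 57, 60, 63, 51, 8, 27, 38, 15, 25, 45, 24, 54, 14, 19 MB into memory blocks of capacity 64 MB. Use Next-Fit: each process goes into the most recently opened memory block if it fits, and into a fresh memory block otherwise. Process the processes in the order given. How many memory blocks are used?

11

memory block 1: place 57 MB, 7 MB left
memory block 2: place 60 MB, 4 MB left
memory block 3: place 63 MB, 1 MB left
memory block 4: place 51 MB, 13 MB left
memory block 4: place 8 MB, 5 MB left
memory block 5: place 27 MB, 37 MB left
memory block 6: place 38 MB, 26 MB left
memory block 6: place 15 MB, 11 MB left
memory block 7: place 25 MB, 39 MB left
memory block 8: place 45 MB, 19 MB left
memory block 9: place 24 MB, 40 MB left
memory block 10: place 54 MB, 10 MB left
memory block 11: place 14 MB, 50 MB left
memory block 11: place 19 MB, 31 MB left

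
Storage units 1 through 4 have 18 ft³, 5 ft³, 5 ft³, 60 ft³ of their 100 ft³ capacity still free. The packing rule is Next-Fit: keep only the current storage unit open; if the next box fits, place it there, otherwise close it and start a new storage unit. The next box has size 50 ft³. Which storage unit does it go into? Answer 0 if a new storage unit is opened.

4

Next-Fit only looks at storage unit 4, which has 60 ft³ free.
50 ft³ fits there.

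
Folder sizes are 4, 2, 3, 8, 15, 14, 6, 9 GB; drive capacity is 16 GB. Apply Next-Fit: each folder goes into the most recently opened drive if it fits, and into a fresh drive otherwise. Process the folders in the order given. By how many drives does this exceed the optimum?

Next-Fit: [4,2,3] [8] [15] [14] [6,9] → 5 drives.
Total size 61 GB; any packing needs at least ⌈61/16⌉ = 4 drives.
An optimal packing achieves that bound: [15] [14,2] [9,6] [8,4,3] → 4 drives.
Excess: 5 − 4 = 1.

1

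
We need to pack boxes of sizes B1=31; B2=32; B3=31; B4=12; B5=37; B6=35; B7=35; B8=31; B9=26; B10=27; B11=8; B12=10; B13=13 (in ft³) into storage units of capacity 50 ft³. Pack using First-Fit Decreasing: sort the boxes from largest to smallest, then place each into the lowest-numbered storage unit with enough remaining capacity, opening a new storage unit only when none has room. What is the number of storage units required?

Sorted descending: 37, 35, 35, 32, 31, 31, 31, 27, 26, 13, 12, 10, 8.
storage unit 1: place 37 ft³, 13 ft³ left
storage unit 2: place 35 ft³, 15 ft³ left
storage unit 3: place 35 ft³, 15 ft³ left
storage unit 4: place 32 ft³, 18 ft³ left
storage unit 5: place 31 ft³, 19 ft³ left
storage unit 6: place 31 ft³, 19 ft³ left
storage unit 7: place 31 ft³, 19 ft³ left
storage unit 8: place 27 ft³, 23 ft³ left
storage unit 9: place 26 ft³, 24 ft³ left
storage unit 1: place 13 ft³, 0 ft³ left
storage unit 2: place 12 ft³, 3 ft³ left
storage unit 3: place 10 ft³, 5 ft³ left
storage unit 4: place 8 ft³, 10 ft³ left
Final storage units: [37,13] [35,12] [35,10] [32,8] [31] [31] [31] [27] [26].

9 storage units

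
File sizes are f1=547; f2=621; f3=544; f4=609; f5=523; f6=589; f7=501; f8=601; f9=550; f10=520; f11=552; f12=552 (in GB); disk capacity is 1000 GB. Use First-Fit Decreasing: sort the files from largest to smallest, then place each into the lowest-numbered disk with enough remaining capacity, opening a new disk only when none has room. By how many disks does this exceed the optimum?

0

First-Fit Decreasing: [621] [609] [601] [589] [552] [552] [550] [547] [544] [523] [520] [501] → 12 disks.
12 files exceed 500 GB (half the capacity), and no two of those can share a disk, so at least 12 disks are needed.
So 12 is already optimal.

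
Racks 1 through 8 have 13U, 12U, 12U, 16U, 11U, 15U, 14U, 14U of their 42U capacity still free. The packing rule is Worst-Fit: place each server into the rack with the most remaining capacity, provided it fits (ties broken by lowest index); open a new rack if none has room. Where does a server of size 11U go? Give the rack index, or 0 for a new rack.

Racks with room: rack 1 (13U), rack 2 (12U), rack 3 (12U), rack 4 (16U), rack 5 (11U), rack 6 (15U), rack 7 (14U), rack 8 (14U).
Most room is rack 4 with 16U free.

4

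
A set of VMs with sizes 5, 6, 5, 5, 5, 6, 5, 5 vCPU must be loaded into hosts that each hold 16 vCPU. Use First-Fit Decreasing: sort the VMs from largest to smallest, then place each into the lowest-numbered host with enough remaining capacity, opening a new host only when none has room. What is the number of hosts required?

Sorted descending: 6, 6, 5, 5, 5, 5, 5, 5.
Put 6 vCPU in host 1; 10 vCPU remain.
Put 6 vCPU in host 1; 4 vCPU remain.
Put 5 vCPU in host 2; 11 vCPU remain.
Put 5 vCPU in host 2; 6 vCPU remain.
Put 5 vCPU in host 2; 1 vCPU remain.
Put 5 vCPU in host 3; 11 vCPU remain.
Put 5 vCPU in host 3; 6 vCPU remain.
Put 5 vCPU in host 3; 1 vCPU remain.

3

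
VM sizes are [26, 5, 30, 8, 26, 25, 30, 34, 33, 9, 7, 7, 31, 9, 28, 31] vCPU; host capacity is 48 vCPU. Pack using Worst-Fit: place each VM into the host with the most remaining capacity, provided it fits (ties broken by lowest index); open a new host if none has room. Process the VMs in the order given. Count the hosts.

10

Put 26 vCPU in host 1; 22 vCPU remain.
Put 5 vCPU in host 1; 17 vCPU remain.
Put 30 vCPU in host 2; 18 vCPU remain.
Put 8 vCPU in host 2; 10 vCPU remain.
Put 26 vCPU in host 3; 22 vCPU remain.
Put 25 vCPU in host 4; 23 vCPU remain.
Put 30 vCPU in host 5; 18 vCPU remain.
Put 34 vCPU in host 6; 14 vCPU remain.
Put 33 vCPU in host 7; 15 vCPU remain.
Put 9 vCPU in host 4; 14 vCPU remain.
Put 7 vCPU in host 3; 15 vCPU remain.
Put 7 vCPU in host 5; 11 vCPU remain.
Put 31 vCPU in host 8; 17 vCPU remain.
Put 9 vCPU in host 1; 8 vCPU remain.
Put 28 vCPU in host 9; 20 vCPU remain.
Put 31 vCPU in host 10; 17 vCPU remain.
Final hosts: [26,5,9] [30,8] [26,7] [25,9] [30,7] [34] [33] [31] [28] [31].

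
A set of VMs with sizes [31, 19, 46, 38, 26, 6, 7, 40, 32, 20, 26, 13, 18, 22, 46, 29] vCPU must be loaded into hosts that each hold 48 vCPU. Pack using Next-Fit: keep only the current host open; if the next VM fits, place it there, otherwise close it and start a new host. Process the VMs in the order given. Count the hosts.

Put 31 vCPU in host 1; 17 vCPU remain.
Put 19 vCPU in host 2; 29 vCPU remain.
Put 46 vCPU in host 3; 2 vCPU remain.
Put 38 vCPU in host 4; 10 vCPU remain.
Put 26 vCPU in host 5; 22 vCPU remain.
Put 6 vCPU in host 5; 16 vCPU remain.
Put 7 vCPU in host 5; 9 vCPU remain.
Put 40 vCPU in host 6; 8 vCPU remain.
Put 32 vCPU in host 7; 16 vCPU remain.
Put 20 vCPU in host 8; 28 vCPU remain.
Put 26 vCPU in host 8; 2 vCPU remain.
Put 13 vCPU in host 9; 35 vCPU remain.
Put 18 vCPU in host 9; 17 vCPU remain.
Put 22 vCPU in host 10; 26 vCPU remain.
Put 46 vCPU in host 11; 2 vCPU remain.
Put 29 vCPU in host 12; 19 vCPU remain.

12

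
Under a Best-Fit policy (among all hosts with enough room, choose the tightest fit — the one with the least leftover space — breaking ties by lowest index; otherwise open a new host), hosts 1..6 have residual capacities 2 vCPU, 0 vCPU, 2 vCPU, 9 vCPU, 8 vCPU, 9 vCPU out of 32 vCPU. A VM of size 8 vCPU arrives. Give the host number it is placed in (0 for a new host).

Hosts with room: host 4 (9 vCPU), host 5 (8 vCPU), host 6 (9 vCPU).
Tightest fit is host 5 with 8 vCPU free.

5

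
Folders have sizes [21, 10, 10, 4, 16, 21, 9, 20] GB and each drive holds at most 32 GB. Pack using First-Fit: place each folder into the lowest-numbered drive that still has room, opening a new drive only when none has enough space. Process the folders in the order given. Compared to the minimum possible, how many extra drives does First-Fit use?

0

First-Fit: [21,10] [10,4,16] [21,9] [20] → 4 drives.
Total size 111 GB; any packing needs at least ⌈111/32⌉ = 4 drives.
So 4 is already optimal.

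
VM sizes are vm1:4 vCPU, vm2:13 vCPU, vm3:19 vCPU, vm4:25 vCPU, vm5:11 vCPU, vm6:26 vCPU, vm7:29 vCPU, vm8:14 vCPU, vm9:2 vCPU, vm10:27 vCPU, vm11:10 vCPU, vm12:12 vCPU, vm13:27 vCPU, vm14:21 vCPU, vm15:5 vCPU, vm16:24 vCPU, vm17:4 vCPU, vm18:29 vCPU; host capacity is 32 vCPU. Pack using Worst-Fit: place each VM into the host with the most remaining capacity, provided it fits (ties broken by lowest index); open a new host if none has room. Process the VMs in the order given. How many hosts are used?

Put vm1 (4 vCPU) in host 1; 28 vCPU remain.
Put vm2 (13 vCPU) in host 1; 15 vCPU remain.
Put vm3 (19 vCPU) in host 2; 13 vCPU remain.
Put vm4 (25 vCPU) in host 3; 7 vCPU remain.
Put vm5 (11 vCPU) in host 1; 4 vCPU remain.
Put vm6 (26 vCPU) in host 4; 6 vCPU remain.
Put vm7 (29 vCPU) in host 5; 3 vCPU remain.
Put vm8 (14 vCPU) in host 6; 18 vCPU remain.
Put vm9 (2 vCPU) in host 6; 16 vCPU remain.
Put vm10 (27 vCPU) in host 7; 5 vCPU remain.
Put vm11 (10 vCPU) in host 6; 6 vCPU remain.
Put vm12 (12 vCPU) in host 2; 1 vCPU remain.
Put vm13 (27 vCPU) in host 8; 5 vCPU remain.
Put vm14 (21 vCPU) in host 9; 11 vCPU remain.
Put vm15 (5 vCPU) in host 9; 6 vCPU remain.
Put vm16 (24 vCPU) in host 10; 8 vCPU remain.
Put vm17 (4 vCPU) in host 10; 4 vCPU remain.
Put vm18 (29 vCPU) in host 11; 3 vCPU remain.
Final hosts: [4,13,11] [19,12] [25] [26] [29] [14,2,10] [27] [27] [21,5] [24,4] [29].

11 hosts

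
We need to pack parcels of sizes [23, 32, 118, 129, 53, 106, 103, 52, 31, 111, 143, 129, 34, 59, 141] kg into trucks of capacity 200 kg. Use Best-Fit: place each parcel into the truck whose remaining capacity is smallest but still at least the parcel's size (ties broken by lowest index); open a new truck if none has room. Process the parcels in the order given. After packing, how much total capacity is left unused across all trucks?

truck 1: place 23 kg, 177 kg left
truck 1: place 32 kg, 145 kg left
truck 1: place 118 kg, 27 kg left
truck 2: place 129 kg, 71 kg left
truck 2: place 53 kg, 18 kg left
truck 3: place 106 kg, 94 kg left
truck 4: place 103 kg, 97 kg left
truck 3: place 52 kg, 42 kg left
truck 3: place 31 kg, 11 kg left
truck 5: place 111 kg, 89 kg left
truck 6: place 143 kg, 57 kg left
truck 7: place 129 kg, 71 kg left
truck 6: place 34 kg, 23 kg left
truck 7: place 59 kg, 12 kg left
truck 8: place 141 kg, 59 kg left
8 trucks × 200 kg = 1600 kg; used 1264 kg; unused 336 kg.

336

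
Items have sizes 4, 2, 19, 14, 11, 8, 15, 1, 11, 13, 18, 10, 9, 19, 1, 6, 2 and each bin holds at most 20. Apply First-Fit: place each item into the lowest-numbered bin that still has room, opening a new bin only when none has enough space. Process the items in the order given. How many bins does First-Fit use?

9 bins

bin 1: place 4, 16 left
bin 1: place 2, 14 left
bin 2: place 19, 1 left
bin 1: place 14, 0 left
bin 3: place 11, 9 left
bin 3: place 8, 1 left
bin 4: place 15, 5 left
bin 2: place 1, 0 left
bin 5: place 11, 9 left
bin 6: place 13, 7 left
bin 7: place 18, 2 left
bin 8: place 10, 10 left
bin 5: place 9, 0 left
bin 9: place 19, 1 left
bin 3: place 1, 0 left
bin 6: place 6, 1 left
bin 4: place 2, 3 left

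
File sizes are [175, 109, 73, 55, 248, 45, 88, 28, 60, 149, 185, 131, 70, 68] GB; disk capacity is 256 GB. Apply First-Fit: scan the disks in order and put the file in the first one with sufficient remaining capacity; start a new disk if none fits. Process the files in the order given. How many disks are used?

7

Put 175 GB in disk 1; 81 GB remain.
Put 109 GB in disk 2; 147 GB remain.
Put 73 GB in disk 1; 8 GB remain.
Put 55 GB in disk 2; 92 GB remain.
Put 248 GB in disk 3; 8 GB remain.
Put 45 GB in disk 2; 47 GB remain.
Put 88 GB in disk 4; 168 GB remain.
Put 28 GB in disk 2; 19 GB remain.
Put 60 GB in disk 4; 108 GB remain.
Put 149 GB in disk 5; 107 GB remain.
Put 185 GB in disk 6; 71 GB remain.
Put 131 GB in disk 7; 125 GB remain.
Put 70 GB in disk 4; 38 GB remain.
Put 68 GB in disk 5; 39 GB remain.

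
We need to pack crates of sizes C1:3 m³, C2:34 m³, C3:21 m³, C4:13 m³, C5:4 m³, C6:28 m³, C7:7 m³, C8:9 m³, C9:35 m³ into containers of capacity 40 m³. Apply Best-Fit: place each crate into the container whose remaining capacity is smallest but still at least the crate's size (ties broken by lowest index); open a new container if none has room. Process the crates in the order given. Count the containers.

5 containers

Put C1 (3 m³) in container 1; 37 m³ remain.
Put C2 (34 m³) in container 1; 3 m³ remain.
Put C3 (21 m³) in container 2; 19 m³ remain.
Put C4 (13 m³) in container 2; 6 m³ remain.
Put C5 (4 m³) in container 2; 2 m³ remain.
Put C6 (28 m³) in container 3; 12 m³ remain.
Put C7 (7 m³) in container 3; 5 m³ remain.
Put C8 (9 m³) in container 4; 31 m³ remain.
Put C9 (35 m³) in container 5; 5 m³ remain.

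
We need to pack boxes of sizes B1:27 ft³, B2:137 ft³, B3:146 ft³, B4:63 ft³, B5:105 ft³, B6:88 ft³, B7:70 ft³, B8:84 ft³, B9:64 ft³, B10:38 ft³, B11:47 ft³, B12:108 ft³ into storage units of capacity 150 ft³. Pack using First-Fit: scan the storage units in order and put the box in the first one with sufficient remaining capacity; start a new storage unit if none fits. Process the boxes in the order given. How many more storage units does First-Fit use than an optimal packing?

1

First-Fit: [27,63,38] [137] [146] [105] [88,47] [70,64] [84] [108] → 8 storage units.
Total size 977 ft³; any packing needs at least ⌈977/150⌉ = 7 storage units.
An optimal packing achieves that bound: [146] [137] [108,38] [105,27] [88,47] [84,64] [70,63] → 7 storage units.
Excess: 8 − 7 = 1.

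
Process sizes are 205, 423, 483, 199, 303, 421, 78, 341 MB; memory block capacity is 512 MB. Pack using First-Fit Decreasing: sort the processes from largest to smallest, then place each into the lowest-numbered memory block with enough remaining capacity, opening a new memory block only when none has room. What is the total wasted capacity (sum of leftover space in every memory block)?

Sorted descending: 483, 423, 421, 341, 303, 205, 199, 78.
483 MB → memory block 1 (remaining 29 MB)
423 MB → memory block 2 (remaining 89 MB)
421 MB → memory block 3 (remaining 91 MB)
341 MB → memory block 4 (remaining 171 MB)
303 MB → memory block 5 (remaining 209 MB)
205 MB → memory block 5 (remaining 4 MB)
199 MB → memory block 6 (remaining 313 MB)
78 MB → memory block 2 (remaining 11 MB)
6 memory blocks × 512 MB = 3072 MB; used 2453 MB; unused 619 MB.

619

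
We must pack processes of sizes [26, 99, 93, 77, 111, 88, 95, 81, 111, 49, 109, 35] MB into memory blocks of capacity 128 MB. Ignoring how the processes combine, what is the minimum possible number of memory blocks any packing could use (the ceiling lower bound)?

8

Total size = 26 + 99 + 93 + 77 + 111 + 88 + 95 + 81 + 111 + 49 + 109 + 35 = 974 MB.
⌈974 / 128⌉ = 8.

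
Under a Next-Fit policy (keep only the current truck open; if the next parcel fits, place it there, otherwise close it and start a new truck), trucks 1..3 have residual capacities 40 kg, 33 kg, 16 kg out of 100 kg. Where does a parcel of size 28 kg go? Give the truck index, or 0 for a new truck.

Next-Fit only looks at truck 3, which has 16 kg free.
28 kg does not fit, so a new truck is opened.

0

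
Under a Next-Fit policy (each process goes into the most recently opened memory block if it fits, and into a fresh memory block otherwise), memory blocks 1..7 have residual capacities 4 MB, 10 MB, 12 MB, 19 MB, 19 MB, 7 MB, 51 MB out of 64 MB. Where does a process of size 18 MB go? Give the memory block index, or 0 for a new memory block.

Next-Fit only looks at memory block 7, which has 51 MB free.
18 MB fits there.

7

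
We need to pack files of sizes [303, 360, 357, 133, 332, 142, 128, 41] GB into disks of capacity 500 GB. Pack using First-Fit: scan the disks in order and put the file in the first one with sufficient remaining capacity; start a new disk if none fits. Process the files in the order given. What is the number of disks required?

disk 1: place 303 GB, 197 GB left
disk 2: place 360 GB, 140 GB left
disk 3: place 357 GB, 143 GB left
disk 1: place 133 GB, 64 GB left
disk 4: place 332 GB, 168 GB left
disk 3: place 142 GB, 1 GB left
disk 2: place 128 GB, 12 GB left
disk 1: place 41 GB, 23 GB left
Final disks: [303,133,41] [360,128] [357,142] [332].

4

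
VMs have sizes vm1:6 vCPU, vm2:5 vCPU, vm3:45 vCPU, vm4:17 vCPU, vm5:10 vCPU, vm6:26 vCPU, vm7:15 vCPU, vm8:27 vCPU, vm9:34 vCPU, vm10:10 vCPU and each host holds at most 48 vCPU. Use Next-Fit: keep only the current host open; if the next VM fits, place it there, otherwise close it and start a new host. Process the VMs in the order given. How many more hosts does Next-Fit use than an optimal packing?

Next-Fit: [6,5] [45] [17,10] [26,15] [27] [34,10] → 6 hosts.
Total size 195 vCPU; any packing needs at least ⌈195/48⌉ = 5 hosts.
An optimal packing achieves that bound: [45] [34,10] [27,17] [26,15,6] [10,5] → 5 hosts.
Excess: 6 − 5 = 1.

1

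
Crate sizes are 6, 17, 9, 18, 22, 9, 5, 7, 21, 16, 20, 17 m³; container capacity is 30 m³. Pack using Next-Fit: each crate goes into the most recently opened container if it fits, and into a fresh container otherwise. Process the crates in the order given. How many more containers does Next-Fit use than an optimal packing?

Next-Fit: [6,17] [9,18] [22] [9,5,7] [21] [16] [20] [17] → 8 containers.
7 crates exceed 15 m³ (half the capacity), and no two of those can share a container, so at least 7 containers are needed.
An optimal packing achieves that bound: [22,7] [21,9] [20,9] [18,6,5] [17] [17] [16] → 7 containers.
Excess: 8 − 7 = 1.

1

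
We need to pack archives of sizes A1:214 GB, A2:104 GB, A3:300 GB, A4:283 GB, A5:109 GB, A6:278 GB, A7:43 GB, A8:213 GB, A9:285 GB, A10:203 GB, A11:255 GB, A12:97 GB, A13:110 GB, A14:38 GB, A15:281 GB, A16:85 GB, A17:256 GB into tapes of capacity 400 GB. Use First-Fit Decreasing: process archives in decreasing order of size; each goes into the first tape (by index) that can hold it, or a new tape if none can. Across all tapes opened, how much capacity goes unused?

846

Sorted descending: 300, 285, 283, 281, 278, 256, 255, 214, 213, 203, 110, 109, 104, 97, 85, 43, 38.
Put 300 GB in tape 1; 100 GB remain.
Put 285 GB in tape 2; 115 GB remain.
Put 283 GB in tape 3; 117 GB remain.
Put 281 GB in tape 4; 119 GB remain.
Put 278 GB in tape 5; 122 GB remain.
Put 256 GB in tape 6; 144 GB remain.
Put 255 GB in tape 7; 145 GB remain.
Put 214 GB in tape 8; 186 GB remain.
Put 213 GB in tape 9; 187 GB remain.
Put 203 GB in tape 10; 197 GB remain.
Put 110 GB in tape 2; 5 GB remain.
Put 109 GB in tape 3; 8 GB remain.
Put 104 GB in tape 4; 15 GB remain.
Put 97 GB in tape 1; 3 GB remain.
Put 85 GB in tape 5; 37 GB remain.
Put 43 GB in tape 6; 101 GB remain.
Put 38 GB in tape 6; 63 GB remain.
10 tapes × 400 GB = 4000 GB; used 3154 GB; unused 846 GB.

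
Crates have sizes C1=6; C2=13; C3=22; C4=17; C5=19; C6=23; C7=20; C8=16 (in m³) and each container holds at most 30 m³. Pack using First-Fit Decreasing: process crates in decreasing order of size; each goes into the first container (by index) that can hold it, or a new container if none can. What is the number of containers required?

6

Sorted descending: 23, 22, 20, 19, 17, 16, 13, 6.
Put 23 m³ in container 1; 7 m³ remain.
Put 22 m³ in container 2; 8 m³ remain.
Put 20 m³ in container 3; 10 m³ remain.
Put 19 m³ in container 4; 11 m³ remain.
Put 17 m³ in container 5; 13 m³ remain.
Put 16 m³ in container 6; 14 m³ remain.
Put 13 m³ in container 5; 0 m³ remain.
Put 6 m³ in container 1; 1 m³ remain.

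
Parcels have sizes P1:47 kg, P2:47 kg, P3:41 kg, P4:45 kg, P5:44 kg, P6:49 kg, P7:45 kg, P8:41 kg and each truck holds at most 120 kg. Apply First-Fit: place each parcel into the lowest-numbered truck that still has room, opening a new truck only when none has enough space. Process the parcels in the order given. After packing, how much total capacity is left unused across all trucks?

Put P1 (47 kg) in truck 1; 73 kg remain.
Put P2 (47 kg) in truck 1; 26 kg remain.
Put P3 (41 kg) in truck 2; 79 kg remain.
Put P4 (45 kg) in truck 2; 34 kg remain.
Put P5 (44 kg) in truck 3; 76 kg remain.
Put P6 (49 kg) in truck 3; 27 kg remain.
Put P7 (45 kg) in truck 4; 75 kg remain.
Put P8 (41 kg) in truck 4; 34 kg remain.
4 trucks × 120 kg = 480 kg; used 359 kg; unused 121 kg.

121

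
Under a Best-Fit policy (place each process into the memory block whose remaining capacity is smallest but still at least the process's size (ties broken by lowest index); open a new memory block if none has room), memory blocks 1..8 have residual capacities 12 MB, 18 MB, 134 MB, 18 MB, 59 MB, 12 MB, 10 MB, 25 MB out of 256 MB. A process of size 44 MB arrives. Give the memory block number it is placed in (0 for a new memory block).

Memory blocks with room: memory block 3 (134 MB), memory block 5 (59 MB).
Tightest fit is memory block 5 with 59 MB free.

5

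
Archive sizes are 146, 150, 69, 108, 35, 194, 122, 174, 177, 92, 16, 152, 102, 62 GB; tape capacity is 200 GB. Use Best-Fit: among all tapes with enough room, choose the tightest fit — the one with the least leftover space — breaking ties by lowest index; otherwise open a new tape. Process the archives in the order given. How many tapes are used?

9

Put 146 GB in tape 1; 54 GB remain.
Put 150 GB in tape 2; 50 GB remain.
Put 69 GB in tape 3; 131 GB remain.
Put 108 GB in tape 3; 23 GB remain.
Put 35 GB in tape 2; 15 GB remain.
Put 194 GB in tape 4; 6 GB remain.
Put 122 GB in tape 5; 78 GB remain.
Put 174 GB in tape 6; 26 GB remain.
Put 177 GB in tape 7; 23 GB remain.
Put 92 GB in tape 8; 108 GB remain.
Put 16 GB in tape 3; 7 GB remain.
Put 152 GB in tape 9; 48 GB remain.
Put 102 GB in tape 8; 6 GB remain.
Put 62 GB in tape 5; 16 GB remain.
Final tapes: [146] [150,35] [69,108,16] [194] [122,62] [174] [177] [92,102] [152].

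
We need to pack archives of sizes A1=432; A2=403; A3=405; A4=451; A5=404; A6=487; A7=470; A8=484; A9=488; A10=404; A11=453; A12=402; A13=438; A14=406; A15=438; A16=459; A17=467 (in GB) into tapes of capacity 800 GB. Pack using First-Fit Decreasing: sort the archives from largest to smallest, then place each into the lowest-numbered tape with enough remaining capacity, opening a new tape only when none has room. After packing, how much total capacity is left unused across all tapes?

Sorted descending: 488, 487, 484, 470, 467, 459, 453, 451, 438, 438, 432, 406, 405, 404, 404, 403, 402.
488 GB → tape 1 (remaining 312 GB)
487 GB → tape 2 (remaining 313 GB)
484 GB → tape 3 (remaining 316 GB)
470 GB → tape 4 (remaining 330 GB)
467 GB → tape 5 (remaining 333 GB)
459 GB → tape 6 (remaining 341 GB)
453 GB → tape 7 (remaining 347 GB)
451 GB → tape 8 (remaining 349 GB)
438 GB → tape 9 (remaining 362 GB)
438 GB → tape 10 (remaining 362 GB)
432 GB → tape 11 (remaining 368 GB)
406 GB → tape 12 (remaining 394 GB)
405 GB → tape 13 (remaining 395 GB)
404 GB → tape 14 (remaining 396 GB)
404 GB → tape 15 (remaining 396 GB)
403 GB → tape 16 (remaining 397 GB)
402 GB → tape 17 (remaining 398 GB)
17 tapes × 800 GB = 13600 GB; used 7491 GB; unused 6109 GB.

6109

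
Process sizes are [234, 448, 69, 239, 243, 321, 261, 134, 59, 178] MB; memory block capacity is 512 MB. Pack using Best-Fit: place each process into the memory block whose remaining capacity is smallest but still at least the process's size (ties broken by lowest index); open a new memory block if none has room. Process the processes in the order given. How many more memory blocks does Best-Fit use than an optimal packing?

Best-Fit: [234,69,178] [448,59] [239,243] [321,134] [261] → 5 memory blocks.
Total size 2186 MB; any packing needs at least ⌈2186/512⌉ = 5 memory blocks.
So 5 is already optimal.

0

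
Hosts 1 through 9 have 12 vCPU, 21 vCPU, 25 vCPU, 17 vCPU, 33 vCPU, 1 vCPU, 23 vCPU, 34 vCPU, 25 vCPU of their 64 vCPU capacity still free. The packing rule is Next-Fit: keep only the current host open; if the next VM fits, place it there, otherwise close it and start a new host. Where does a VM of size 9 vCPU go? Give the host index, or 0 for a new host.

Next-Fit only looks at host 9, which has 25 vCPU free.
9 vCPU fits there.

9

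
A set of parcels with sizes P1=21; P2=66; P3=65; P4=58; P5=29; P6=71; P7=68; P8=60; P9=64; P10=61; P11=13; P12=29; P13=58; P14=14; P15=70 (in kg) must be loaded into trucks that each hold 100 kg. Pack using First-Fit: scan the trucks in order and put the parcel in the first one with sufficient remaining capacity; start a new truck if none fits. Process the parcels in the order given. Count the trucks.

10

truck 1: place P1 (21 kg), 79 kg left
truck 1: place P2 (66 kg), 13 kg left
truck 2: place P3 (65 kg), 35 kg left
truck 3: place P4 (58 kg), 42 kg left
truck 2: place P5 (29 kg), 6 kg left
truck 4: place P6 (71 kg), 29 kg left
truck 5: place P7 (68 kg), 32 kg left
truck 6: place P8 (60 kg), 40 kg left
truck 7: place P9 (64 kg), 36 kg left
truck 8: place P10 (61 kg), 39 kg left
truck 1: place P11 (13 kg), 0 kg left
truck 3: place P12 (29 kg), 13 kg left
truck 9: place P13 (58 kg), 42 kg left
truck 4: place P14 (14 kg), 15 kg left
truck 10: place P15 (70 kg), 30 kg left
Final trucks: [21,66,13] [65,29] [58,29] [71,14] [68] [60] [64] [61] [58] [70].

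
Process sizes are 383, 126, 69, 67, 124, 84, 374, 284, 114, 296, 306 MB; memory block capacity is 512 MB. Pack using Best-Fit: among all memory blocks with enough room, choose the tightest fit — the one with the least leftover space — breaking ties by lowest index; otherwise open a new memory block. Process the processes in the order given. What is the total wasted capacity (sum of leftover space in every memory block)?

845

383 MB → memory block 1 (remaining 129 MB)
126 MB → memory block 1 (remaining 3 MB)
69 MB → memory block 2 (remaining 443 MB)
67 MB → memory block 2 (remaining 376 MB)
124 MB → memory block 2 (remaining 252 MB)
84 MB → memory block 2 (remaining 168 MB)
374 MB → memory block 3 (remaining 138 MB)
284 MB → memory block 4 (remaining 228 MB)
114 MB → memory block 3 (remaining 24 MB)
296 MB → memory block 5 (remaining 216 MB)
306 MB → memory block 6 (remaining 206 MB)
6 memory blocks × 512 MB = 3072 MB; used 2227 MB; unused 845 MB.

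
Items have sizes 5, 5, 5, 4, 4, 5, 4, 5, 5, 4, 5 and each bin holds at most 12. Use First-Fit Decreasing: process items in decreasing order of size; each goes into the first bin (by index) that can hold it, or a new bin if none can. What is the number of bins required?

Sorted descending: 5, 5, 5, 5, 5, 5, 5, 4, 4, 4, 4.
5 → bin 1 (remaining 7)
5 → bin 1 (remaining 2)
5 → bin 2 (remaining 7)
5 → bin 2 (remaining 2)
5 → bin 3 (remaining 7)
5 → bin 3 (remaining 2)
5 → bin 4 (remaining 7)
4 → bin 4 (remaining 3)
4 → bin 5 (remaining 8)
4 → bin 5 (remaining 4)
4 → bin 5 (remaining 0)

5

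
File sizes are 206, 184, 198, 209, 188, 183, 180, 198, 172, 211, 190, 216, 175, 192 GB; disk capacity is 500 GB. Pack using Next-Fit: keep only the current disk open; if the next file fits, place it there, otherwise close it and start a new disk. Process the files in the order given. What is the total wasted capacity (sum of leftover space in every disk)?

798

disk 1: place 206 GB, 294 GB left
disk 1: place 184 GB, 110 GB left
disk 2: place 198 GB, 302 GB left
disk 2: place 209 GB, 93 GB left
disk 3: place 188 GB, 312 GB left
disk 3: place 183 GB, 129 GB left
disk 4: place 180 GB, 320 GB left
disk 4: place 198 GB, 122 GB left
disk 5: place 172 GB, 328 GB left
disk 5: place 211 GB, 117 GB left
disk 6: place 190 GB, 310 GB left
disk 6: place 216 GB, 94 GB left
disk 7: place 175 GB, 325 GB left
disk 7: place 192 GB, 133 GB left
7 disks × 500 GB = 3500 GB; used 2702 GB; unused 798 GB.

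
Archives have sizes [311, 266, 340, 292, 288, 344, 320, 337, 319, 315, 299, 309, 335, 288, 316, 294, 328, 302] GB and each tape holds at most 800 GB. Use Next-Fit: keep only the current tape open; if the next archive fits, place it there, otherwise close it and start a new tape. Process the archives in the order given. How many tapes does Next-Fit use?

9

311 GB → tape 1 (remaining 489 GB)
266 GB → tape 1 (remaining 223 GB)
340 GB → tape 2 (remaining 460 GB)
292 GB → tape 2 (remaining 168 GB)
288 GB → tape 3 (remaining 512 GB)
344 GB → tape 3 (remaining 168 GB)
320 GB → tape 4 (remaining 480 GB)
337 GB → tape 4 (remaining 143 GB)
319 GB → tape 5 (remaining 481 GB)
315 GB → tape 5 (remaining 166 GB)
299 GB → tape 6 (remaining 501 GB)
309 GB → tape 6 (remaining 192 GB)
335 GB → tape 7 (remaining 465 GB)
288 GB → tape 7 (remaining 177 GB)
316 GB → tape 8 (remaining 484 GB)
294 GB → tape 8 (remaining 190 GB)
328 GB → tape 9 (remaining 472 GB)
302 GB → tape 9 (remaining 170 GB)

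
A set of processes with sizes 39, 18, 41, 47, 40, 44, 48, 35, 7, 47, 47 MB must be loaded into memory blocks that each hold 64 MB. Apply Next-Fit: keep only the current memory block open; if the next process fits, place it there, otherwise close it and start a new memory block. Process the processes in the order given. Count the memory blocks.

Put 39 MB in memory block 1; 25 MB remain.
Put 18 MB in memory block 1; 7 MB remain.
Put 41 MB in memory block 2; 23 MB remain.
Put 47 MB in memory block 3; 17 MB remain.
Put 40 MB in memory block 4; 24 MB remain.
Put 44 MB in memory block 5; 20 MB remain.
Put 48 MB in memory block 6; 16 MB remain.
Put 35 MB in memory block 7; 29 MB remain.
Put 7 MB in memory block 7; 22 MB remain.
Put 47 MB in memory block 8; 17 MB remain.
Put 47 MB in memory block 9; 17 MB remain.

9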